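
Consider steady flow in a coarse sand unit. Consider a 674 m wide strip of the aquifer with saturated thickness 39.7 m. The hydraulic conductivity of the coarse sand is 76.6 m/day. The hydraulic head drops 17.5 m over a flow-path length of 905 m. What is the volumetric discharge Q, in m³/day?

Cross-sectional area A = 674 × 39.7 = 26758 m².
Hydraulic gradient i = Δh / L = 17.5 / 905 = 0.01934.
Darcy's law: Q = K · A · i = 76.60 × 26758 × 0.01934 = 39634 m³/day.

39600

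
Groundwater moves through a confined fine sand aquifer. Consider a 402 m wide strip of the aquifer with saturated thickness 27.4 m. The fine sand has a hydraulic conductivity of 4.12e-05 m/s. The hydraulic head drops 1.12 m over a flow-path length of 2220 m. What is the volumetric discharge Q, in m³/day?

19.8

Convert K: 4.12e-05 m/s × 86400 = 3.560 m/day.
Cross-sectional area A = 402 × 27.4 = 11015 m².
Hydraulic gradient i = Δh / L = 1.12 / 2220 = 0.0005045.
Darcy's law: Q = K · A · i = 3.560 × 11015 × 0.0005045 = 19.78 m³/day.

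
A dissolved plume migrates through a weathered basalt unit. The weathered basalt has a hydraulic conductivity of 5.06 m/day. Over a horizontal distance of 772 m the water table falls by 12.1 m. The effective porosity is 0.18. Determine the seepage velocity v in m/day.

Hydraulic gradient i = Δh / L = 12.1 / 772 = 0.01567.
Darcy flux q = K · i = 5.060 × 0.01567 = 0.07931 m/day.
Seepage velocity v = q / n_e = 0.07931 / 0.18 = 0.4406 m/day.

0.441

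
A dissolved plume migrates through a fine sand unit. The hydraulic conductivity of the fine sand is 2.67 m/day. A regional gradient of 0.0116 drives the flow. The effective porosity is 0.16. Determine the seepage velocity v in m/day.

Hydraulic gradient i = 0.0116.
Darcy flux q = K · i = 2.670 × 0.01160 = 0.03097 m/day.
Seepage velocity v = q / n_e = 0.03097 / 0.16 = 0.1936 m/day.

0.194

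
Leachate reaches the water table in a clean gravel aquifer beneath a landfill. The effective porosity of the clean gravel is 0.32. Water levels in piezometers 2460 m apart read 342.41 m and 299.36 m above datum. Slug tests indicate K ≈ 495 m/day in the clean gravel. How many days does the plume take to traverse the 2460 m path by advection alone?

90.9

Hydraulic gradient i = (342.41 − 299.36) / 2460 = 43.05 / 2460 = 0.01750.
Darcy flux q = K · i = 495.0 × 0.01750 = 8.662 m/day.
Seepage velocity v = q / n_e = 8.662 / 0.32 = 27.07 m/day.
Travel time t = L / v = 2460 / 27.07 = 90.87 days.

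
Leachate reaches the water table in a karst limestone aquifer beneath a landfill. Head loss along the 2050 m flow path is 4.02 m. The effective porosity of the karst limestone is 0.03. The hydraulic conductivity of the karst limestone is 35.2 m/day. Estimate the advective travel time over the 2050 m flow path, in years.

Hydraulic gradient i = Δh / L = 4.02 / 2050 = 0.001961.
Darcy flux q = K · i = 35.20 × 0.001961 = 0.06903 m/day.
Seepage velocity v = q / n_e = 0.06903 / 0.03 = 2.301 m/day.
Travel time t = L / v = 2050 / 2.301 = 891.0 days = 2.439 years.

2.44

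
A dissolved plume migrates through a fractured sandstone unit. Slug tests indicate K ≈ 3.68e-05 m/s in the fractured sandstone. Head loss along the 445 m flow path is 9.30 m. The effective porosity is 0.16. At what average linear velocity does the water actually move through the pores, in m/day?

0.415

Convert K: 3.68e-05 m/s × 86400 = 3.180 m/day.
Hydraulic gradient i = Δh / L = 9.30 / 445 = 0.02090.
Darcy flux q = K · i = 3.180 × 0.02090 = 0.06645 m/day.
Seepage velocity v = q / n_e = 0.06645 / 0.16 = 0.4153 m/day.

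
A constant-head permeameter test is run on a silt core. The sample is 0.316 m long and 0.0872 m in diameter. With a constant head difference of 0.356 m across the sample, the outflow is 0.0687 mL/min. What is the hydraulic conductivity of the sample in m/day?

0.0147

Cross-sectional area A = π·(d/2)² = π × (0.0872/2)² = 0.005972 m².
Convert discharge: 0.0687 mL/min = 1.145e-09 m³/s.
Darcy's law rearranged: K = Q·L / (A·Δh) = 1.145e-09 × 0.316 / (0.005972 × 0.356) = 1.702e-07 m/s = 0.01470 m/day.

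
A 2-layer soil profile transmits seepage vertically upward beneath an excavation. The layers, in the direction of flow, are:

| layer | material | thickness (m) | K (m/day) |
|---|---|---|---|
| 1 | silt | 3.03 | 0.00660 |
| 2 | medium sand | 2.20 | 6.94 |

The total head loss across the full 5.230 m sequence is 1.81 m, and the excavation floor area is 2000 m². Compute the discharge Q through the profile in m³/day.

Flow is perpendicular to layering, so the layers act in series and the equivalent K is the thickness-weighted harmonic mean.
Total thickness L = 3.03 + 2.20 = 5.230 m.
Σ(b_i/K_i) = 3.03/0.00660 + 2.20/6.94 = 459.4 d.
K_eq = L / Σ(b_i/K_i) = 5.230 / 459.4 = 0.01138 m/day.
Q = K_eq · A · (Δh/L) = 0.01138 × 2000 × (1.81/5.230) = 7.880 m³/day.

7.88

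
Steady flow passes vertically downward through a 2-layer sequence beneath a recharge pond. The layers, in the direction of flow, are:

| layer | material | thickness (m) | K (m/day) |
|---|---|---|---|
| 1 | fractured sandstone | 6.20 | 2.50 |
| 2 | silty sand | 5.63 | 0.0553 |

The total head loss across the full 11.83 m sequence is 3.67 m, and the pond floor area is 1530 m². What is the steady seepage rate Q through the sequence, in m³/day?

53.8

Flow is perpendicular to layering, so the layers act in series and the equivalent K is the thickness-weighted harmonic mean.
Total thickness L = 6.20 + 5.63 = 11.83 m.
Σ(b_i/K_i) = 6.20/2.50 + 5.63/0.0553 = 104.3 d.
K_eq = L / Σ(b_i/K_i) = 11.83 / 104.3 = 0.1134 m/day.
Q = K_eq · A · (Δh/L) = 0.1134 × 1530 × (3.67/11.83) = 53.84 m³/day.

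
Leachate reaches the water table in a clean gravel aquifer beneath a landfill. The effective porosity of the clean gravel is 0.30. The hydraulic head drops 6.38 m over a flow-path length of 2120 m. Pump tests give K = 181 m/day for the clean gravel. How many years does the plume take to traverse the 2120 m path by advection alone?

Hydraulic gradient i = Δh / L = 6.38 / 2120 = 0.003009.
Darcy flux q = K · i = 181.0 × 0.003009 = 0.5447 m/day.
Seepage velocity v = q / n_e = 0.5447 / 0.30 = 1.816 m/day.
Travel time t = L / v = 2120 / 1.816 = 1168 days = 3.197 years.

3.20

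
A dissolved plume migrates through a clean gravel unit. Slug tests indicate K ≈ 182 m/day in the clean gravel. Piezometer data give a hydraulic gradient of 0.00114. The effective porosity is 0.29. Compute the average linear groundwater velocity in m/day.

0.715

Hydraulic gradient i = 0.00114.
Darcy flux q = K · i = 182.0 × 0.001140 = 0.2075 m/day.
Seepage velocity v = q / n_e = 0.2075 / 0.29 = 0.7154 m/day.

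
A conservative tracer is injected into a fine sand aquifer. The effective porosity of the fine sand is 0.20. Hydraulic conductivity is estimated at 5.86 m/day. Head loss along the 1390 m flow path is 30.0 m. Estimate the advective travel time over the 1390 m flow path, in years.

Hydraulic gradient i = Δh / L = 30.0 / 1390 = 0.02158.
Darcy flux q = K · i = 5.860 × 0.02158 = 0.1265 m/day.
Seepage velocity v = q / n_e = 0.1265 / 0.20 = 0.6324 m/day.
Travel time t = L / v = 1390 / 0.6324 = 2198 days = 6.018 years.

6.02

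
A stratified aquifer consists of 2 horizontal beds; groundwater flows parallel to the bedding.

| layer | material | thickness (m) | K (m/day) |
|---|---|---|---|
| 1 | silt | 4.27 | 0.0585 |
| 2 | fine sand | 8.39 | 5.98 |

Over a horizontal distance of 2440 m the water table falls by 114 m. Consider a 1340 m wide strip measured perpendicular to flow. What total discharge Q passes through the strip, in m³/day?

3160

Flow is parallel to layering, so each bed carries its own Darcy discharge and the transmissivities add.
Σ(K_i·b_i) = 0.0585×4.27 + 5.98×8.39 = 50.42 m²/day.
Hydraulic gradient i = Δh / L = 114 / 2440 = 0.04672.
Q = Σ(K_i·b_i) · W · i = 50.42 × 1340 × 0.04672 = 3157 m³/day.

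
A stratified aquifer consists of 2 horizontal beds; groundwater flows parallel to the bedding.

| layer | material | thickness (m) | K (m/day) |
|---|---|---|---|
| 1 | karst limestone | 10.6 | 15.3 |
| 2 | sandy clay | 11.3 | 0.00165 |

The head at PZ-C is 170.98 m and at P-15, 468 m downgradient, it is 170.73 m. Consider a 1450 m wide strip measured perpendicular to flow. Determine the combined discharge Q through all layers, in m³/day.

Flow is parallel to layering, so each bed carries its own Darcy discharge and the transmissivities add.
Σ(K_i·b_i) = 15.3×10.6 + 0.00165×11.3 = 162.2 m²/day.
Hydraulic gradient i = (170.98 − 170.73) / 468 = 0.25 / 468 = 0.0005342.
Q = Σ(K_i·b_i) · W · i = 162.2 × 1450 × 0.0005342 = 125.6 m³/day.

126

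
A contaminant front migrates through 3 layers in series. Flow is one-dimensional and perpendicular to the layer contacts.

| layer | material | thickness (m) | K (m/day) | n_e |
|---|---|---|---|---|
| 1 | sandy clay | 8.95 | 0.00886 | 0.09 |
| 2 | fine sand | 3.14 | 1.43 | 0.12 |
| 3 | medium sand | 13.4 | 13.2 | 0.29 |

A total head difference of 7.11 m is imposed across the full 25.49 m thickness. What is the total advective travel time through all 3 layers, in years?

1.98

With flow normal to the layers, continuity requires the same specific discharge q through every layer.
Σ(b_i/K_i) = 8.95/0.00886 + 3.14/1.43 + 13.4/13.2 = 1013 d.
q = Δh / Σ(b_i/K_i) = 7.11 / 1013 = 0.007016 m/day.
In each layer the seepage velocity is v_i = q/n_i, so the layer transit time is t_i = b_i·n_i / q:
  layer 1 (sandy clay): t_1 = 8.95 × 0.09 / 0.007016 = 114.8 d
  layer 2 (fine sand): t_2 = 3.14 × 0.12 / 0.007016 = 53.70 d
  layer 3 (medium sand): t_3 = 13.4 × 0.29 / 0.007016 = 553.9 d
Total t = Σ t_i = 722.4 days = 1.978 years.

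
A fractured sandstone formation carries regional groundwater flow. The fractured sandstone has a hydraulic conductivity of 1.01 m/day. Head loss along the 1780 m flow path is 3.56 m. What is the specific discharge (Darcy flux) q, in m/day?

Hydraulic gradient i = Δh / L = 3.56 / 1780 = 0.002000.
Specific discharge q = K · i = 1.010 × 0.002000 = 0.002020 m/day.

0.00202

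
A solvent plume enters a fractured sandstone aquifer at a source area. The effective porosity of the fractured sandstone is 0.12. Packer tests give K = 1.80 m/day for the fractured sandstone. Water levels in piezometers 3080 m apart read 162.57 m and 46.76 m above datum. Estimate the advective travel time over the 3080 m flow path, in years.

Hydraulic gradient i = (162.57 − 46.76) / 3080 = 115.81 / 3080 = 0.03760.
Darcy flux q = K · i = 1.800 × 0.03760 = 0.06768 m/day.
Seepage velocity v = q / n_e = 0.06768 / 0.12 = 0.5640 m/day.
Travel time t = L / v = 3080 / 0.5640 = 5461 days = 14.95 years.

15.0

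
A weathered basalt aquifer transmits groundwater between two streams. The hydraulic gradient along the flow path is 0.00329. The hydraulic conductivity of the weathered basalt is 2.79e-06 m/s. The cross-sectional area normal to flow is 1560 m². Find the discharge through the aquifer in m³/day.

Convert K: 2.79e-06 m/s × 86400 = 0.2411 m/day.
Hydraulic gradient i = 0.00329.
Darcy's law: Q = K · A · i = 0.2411 × 1560 × 0.003290 = 1.237 m³/day.

1.24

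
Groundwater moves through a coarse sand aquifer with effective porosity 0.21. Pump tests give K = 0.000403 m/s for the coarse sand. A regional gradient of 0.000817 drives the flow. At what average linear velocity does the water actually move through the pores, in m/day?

Convert K: 0.000403 m/s × 86400 = 34.82 m/day.
Hydraulic gradient i = 0.000817.
Darcy flux q = K · i = 34.82 × 0.0008170 = 0.02845 m/day.
Seepage velocity v = q / n_e = 0.02845 / 0.21 = 0.1355 m/day.

0.135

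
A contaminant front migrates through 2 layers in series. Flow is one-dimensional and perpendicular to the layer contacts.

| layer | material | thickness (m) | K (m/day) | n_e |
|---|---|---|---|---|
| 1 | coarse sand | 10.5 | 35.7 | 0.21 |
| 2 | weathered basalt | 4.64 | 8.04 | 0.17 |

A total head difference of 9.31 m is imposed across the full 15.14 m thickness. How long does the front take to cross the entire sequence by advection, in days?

0.280

With flow normal to the layers, continuity requires the same specific discharge q through every layer.
Σ(b_i/K_i) = 10.5/35.7 + 4.64/8.04 = 0.8712 d.
q = Δh / Σ(b_i/K_i) = 9.31 / 0.8712 = 10.69 m/day.
In each layer the seepage velocity is v_i = q/n_i, so the layer transit time is t_i = b_i·n_i / q:
  layer 1 (coarse sand): t_1 = 10.5 × 0.21 / 10.69 = 0.2063 d
  layer 2 (weathered basalt): t_2 = 4.64 × 0.17 / 10.69 = 0.07382 d
Total t = Σ t_i = 0.2802 days.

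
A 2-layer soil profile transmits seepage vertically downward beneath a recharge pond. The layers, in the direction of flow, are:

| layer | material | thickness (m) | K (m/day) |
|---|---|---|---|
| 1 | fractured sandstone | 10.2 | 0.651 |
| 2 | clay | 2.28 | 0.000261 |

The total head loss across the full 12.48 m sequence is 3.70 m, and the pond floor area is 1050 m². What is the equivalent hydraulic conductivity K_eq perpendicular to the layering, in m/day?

0.00143

Flow is perpendicular to layering, so the layers act in series and the equivalent K is the thickness-weighted harmonic mean.
Total thickness L = 10.2 + 2.28 = 12.48 m.
Σ(b_i/K_i) = 10.2/0.651 + 2.28/0.000261 = 8751 d.
K_eq = L / Σ(b_i/K_i) = 12.48 / 8751 = 0.001426 m/day.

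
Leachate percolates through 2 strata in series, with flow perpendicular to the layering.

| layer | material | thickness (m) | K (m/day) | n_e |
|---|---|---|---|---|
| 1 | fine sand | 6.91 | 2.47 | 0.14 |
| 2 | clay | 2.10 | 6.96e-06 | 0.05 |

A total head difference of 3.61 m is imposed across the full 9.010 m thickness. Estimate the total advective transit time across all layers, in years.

With flow normal to the layers, continuity requires the same specific discharge q through every layer.
Σ(b_i/K_i) = 6.91/2.47 + 2.10/6.96e-06 = 3.017e+05 d.
q = Δh / Σ(b_i/K_i) = 3.61 / 3.017e+05 = 1.196e-05 m/day.
In each layer the seepage velocity is v_i = q/n_i, so the layer transit time is t_i = b_i·n_i / q:
  layer 1 (fine sand): t_1 = 6.91 × 0.14 / 1.196e-05 = 80856 d
  layer 2 (clay): t_2 = 2.10 × 0.05 / 1.196e-05 = 8776 d
Total t = Σ t_i = 89632 days = 245.4 years.

245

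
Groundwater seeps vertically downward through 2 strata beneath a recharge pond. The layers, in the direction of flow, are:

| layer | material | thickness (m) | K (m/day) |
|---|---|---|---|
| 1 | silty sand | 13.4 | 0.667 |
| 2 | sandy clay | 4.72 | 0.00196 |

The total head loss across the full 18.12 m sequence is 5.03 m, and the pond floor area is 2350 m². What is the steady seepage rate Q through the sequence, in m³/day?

Flow is perpendicular to layering, so the layers act in series and the equivalent K is the thickness-weighted harmonic mean.
Total thickness L = 13.4 + 4.72 = 18.12 m.
Σ(b_i/K_i) = 13.4/0.667 + 4.72/0.00196 = 2428 d.
K_eq = L / Σ(b_i/K_i) = 18.12 / 2428 = 0.007462 m/day.
Q = K_eq · A · (Δh/L) = 0.007462 × 2350 × (5.03/18.12) = 4.868 m³/day.

4.87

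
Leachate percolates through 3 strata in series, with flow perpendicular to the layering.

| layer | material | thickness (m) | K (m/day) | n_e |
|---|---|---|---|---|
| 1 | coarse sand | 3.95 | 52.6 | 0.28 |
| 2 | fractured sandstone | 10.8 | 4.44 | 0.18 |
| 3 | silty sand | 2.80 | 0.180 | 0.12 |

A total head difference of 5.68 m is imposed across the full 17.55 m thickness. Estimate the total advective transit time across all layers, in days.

With flow normal to the layers, continuity requires the same specific discharge q through every layer.
Σ(b_i/K_i) = 3.95/52.6 + 10.8/4.44 + 2.80/0.180 = 18.06 d.
q = Δh / Σ(b_i/K_i) = 5.68 / 18.06 = 0.3145 m/day.
In each layer the seepage velocity is v_i = q/n_i, so the layer transit time is t_i = b_i·n_i / q:
  layer 1 (coarse sand): t_1 = 3.95 × 0.28 / 0.3145 = 3.517 d
  layer 2 (fractured sandstone): t_2 = 10.8 × 0.18 / 0.3145 = 6.182 d
  layer 3 (silty sand): t_3 = 2.80 × 0.12 / 0.3145 = 1.069 d
Total t = Σ t_i = 10.77 days.

10.8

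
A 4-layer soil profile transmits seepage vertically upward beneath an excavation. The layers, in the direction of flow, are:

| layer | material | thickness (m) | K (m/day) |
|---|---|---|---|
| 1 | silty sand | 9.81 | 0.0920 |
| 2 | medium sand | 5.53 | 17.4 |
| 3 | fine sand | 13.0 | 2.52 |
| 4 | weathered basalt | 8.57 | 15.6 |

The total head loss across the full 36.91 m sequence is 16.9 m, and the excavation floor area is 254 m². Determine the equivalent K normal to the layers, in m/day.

Flow is perpendicular to layering, so the layers act in series and the equivalent K is the thickness-weighted harmonic mean.
Total thickness L = 9.81 + 5.53 + 13.0 + 8.57 = 36.91 m.
Σ(b_i/K_i) = 9.81/0.0920 + 5.53/17.4 + 13.0/2.52 + 8.57/15.6 = 112.7 d.
K_eq = L / Σ(b_i/K_i) = 36.91 / 112.7 = 0.3276 m/day.

0.328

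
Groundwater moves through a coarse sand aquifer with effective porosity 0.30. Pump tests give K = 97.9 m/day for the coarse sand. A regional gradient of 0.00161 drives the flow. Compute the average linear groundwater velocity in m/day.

0.525

Hydraulic gradient i = 0.00161.
Darcy flux q = K · i = 97.90 × 0.001610 = 0.1576 m/day.
Seepage velocity v = q / n_e = 0.1576 / 0.30 = 0.5254 m/day.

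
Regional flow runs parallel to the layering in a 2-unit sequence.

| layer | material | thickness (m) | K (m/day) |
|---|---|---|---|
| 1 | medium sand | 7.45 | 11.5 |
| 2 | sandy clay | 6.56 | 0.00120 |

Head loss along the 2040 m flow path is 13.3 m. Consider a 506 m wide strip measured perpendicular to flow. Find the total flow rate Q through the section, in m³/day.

283

Flow is parallel to layering, so each bed carries its own Darcy discharge and the transmissivities add.
Σ(K_i·b_i) = 11.5×7.45 + 0.00120×6.56 = 85.68 m²/day.
Hydraulic gradient i = Δh / L = 13.3 / 2040 = 0.006520.
Q = Σ(K_i·b_i) · W · i = 85.68 × 506 × 0.006520 = 282.7 m³/day.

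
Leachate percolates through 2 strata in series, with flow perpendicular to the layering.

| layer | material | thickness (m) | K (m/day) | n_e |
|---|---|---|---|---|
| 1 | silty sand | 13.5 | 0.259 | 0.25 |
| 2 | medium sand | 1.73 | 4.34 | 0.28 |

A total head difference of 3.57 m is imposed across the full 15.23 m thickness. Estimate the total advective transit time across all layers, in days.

With flow normal to the layers, continuity requires the same specific discharge q through every layer.
Σ(b_i/K_i) = 13.5/0.259 + 1.73/4.34 = 52.52 d.
q = Δh / Σ(b_i/K_i) = 3.57 / 52.52 = 0.06797 m/day.
In each layer the seepage velocity is v_i = q/n_i, so the layer transit time is t_i = b_i·n_i / q:
  layer 1 (silty sand): t_1 = 13.5 × 0.25 / 0.06797 = 49.65 d
  layer 2 (medium sand): t_2 = 1.73 × 0.28 / 0.06797 = 7.127 d
Total t = Σ t_i = 56.78 days.

56.8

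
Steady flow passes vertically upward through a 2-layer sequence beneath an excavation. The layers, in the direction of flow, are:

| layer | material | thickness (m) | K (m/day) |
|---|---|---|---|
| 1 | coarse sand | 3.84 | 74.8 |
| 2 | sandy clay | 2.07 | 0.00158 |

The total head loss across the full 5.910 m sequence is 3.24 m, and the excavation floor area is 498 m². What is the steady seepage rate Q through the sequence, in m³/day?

Flow is perpendicular to layering, so the layers act in series and the equivalent K is the thickness-weighted harmonic mean.
Total thickness L = 3.84 + 2.07 = 5.910 m.
Σ(b_i/K_i) = 3.84/74.8 + 2.07/0.00158 = 1310 d.
K_eq = L / Σ(b_i/K_i) = 5.910 / 1310 = 0.004511 m/day.
Q = K_eq · A · (Δh/L) = 0.004511 × 498 × (3.24/5.910) = 1.232 m³/day.

1.23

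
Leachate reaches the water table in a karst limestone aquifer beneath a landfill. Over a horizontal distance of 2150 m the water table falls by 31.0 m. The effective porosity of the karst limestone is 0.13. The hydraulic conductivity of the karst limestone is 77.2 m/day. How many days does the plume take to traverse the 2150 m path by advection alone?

Hydraulic gradient i = Δh / L = 31.0 / 2150 = 0.01442.
Darcy flux q = K · i = 77.20 × 0.01442 = 1.113 m/day.
Seepage velocity v = q / n_e = 1.113 / 0.13 = 8.562 m/day.
Travel time t = L / v = 2150 / 8.562 = 251.1 days.

251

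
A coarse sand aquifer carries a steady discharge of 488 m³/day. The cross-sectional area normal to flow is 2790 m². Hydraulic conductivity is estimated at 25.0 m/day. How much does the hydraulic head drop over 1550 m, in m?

10.8

From Q = K·A·i, i = Q / (K·A) = 488 / (25.00 × 2790) = 0.006996.
Head loss Δh = i · L = 0.006996 × 1550 = 10.84 m.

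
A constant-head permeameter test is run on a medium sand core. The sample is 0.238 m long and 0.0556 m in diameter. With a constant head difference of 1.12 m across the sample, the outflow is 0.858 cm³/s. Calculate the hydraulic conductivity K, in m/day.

6.49

Cross-sectional area A = π·(d/2)² = π × (0.0556/2)² = 0.002428 m².
Convert discharge: 0.858 cm³/s = 8.580e-07 m³/s.
Darcy's law rearranged: K = Q·L / (A·Δh) = 8.580e-07 × 0.238 / (0.002428 × 1.12) = 7.509e-05 m/s = 6.488 m/day.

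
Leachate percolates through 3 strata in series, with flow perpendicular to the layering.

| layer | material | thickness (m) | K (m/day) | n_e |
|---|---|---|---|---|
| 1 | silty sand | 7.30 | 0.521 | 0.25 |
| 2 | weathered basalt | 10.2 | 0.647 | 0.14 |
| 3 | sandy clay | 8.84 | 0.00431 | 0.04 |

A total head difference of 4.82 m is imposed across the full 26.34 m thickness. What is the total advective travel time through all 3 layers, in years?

With flow normal to the layers, continuity requires the same specific discharge q through every layer.
Σ(b_i/K_i) = 7.30/0.521 + 10.2/0.647 + 8.84/0.00431 = 2081 d.
q = Δh / Σ(b_i/K_i) = 4.82 / 2081 = 0.002316 m/day.
In each layer the seepage velocity is v_i = q/n_i, so the layer transit time is t_i = b_i·n_i / q:
  layer 1 (silty sand): t_1 = 7.30 × 0.25 / 0.002316 = 787.9 d
  layer 2 (weathered basalt): t_2 = 10.2 × 0.14 / 0.002316 = 616.5 d
  layer 3 (sandy clay): t_3 = 8.84 × 0.04 / 0.002316 = 152.7 d
Total t = Σ t_i = 1557 days = 4.263 years.

4.26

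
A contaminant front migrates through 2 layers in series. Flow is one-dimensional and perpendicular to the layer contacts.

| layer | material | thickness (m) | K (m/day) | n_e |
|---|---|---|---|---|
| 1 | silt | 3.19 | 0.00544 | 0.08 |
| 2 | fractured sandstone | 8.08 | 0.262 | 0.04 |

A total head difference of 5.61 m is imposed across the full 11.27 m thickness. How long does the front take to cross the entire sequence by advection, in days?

With flow normal to the layers, continuity requires the same specific discharge q through every layer.
Σ(b_i/K_i) = 3.19/0.00544 + 8.08/0.262 = 617.2 d.
q = Δh / Σ(b_i/K_i) = 5.61 / 617.2 = 0.009089 m/day.
In each layer the seepage velocity is v_i = q/n_i, so the layer transit time is t_i = b_i·n_i / q:
  layer 1 (silt): t_1 = 3.19 × 0.08 / 0.009089 = 28.08 d
  layer 2 (fractured sandstone): t_2 = 8.08 × 0.04 / 0.009089 = 35.56 d
Total t = Σ t_i = 63.64 days.

63.6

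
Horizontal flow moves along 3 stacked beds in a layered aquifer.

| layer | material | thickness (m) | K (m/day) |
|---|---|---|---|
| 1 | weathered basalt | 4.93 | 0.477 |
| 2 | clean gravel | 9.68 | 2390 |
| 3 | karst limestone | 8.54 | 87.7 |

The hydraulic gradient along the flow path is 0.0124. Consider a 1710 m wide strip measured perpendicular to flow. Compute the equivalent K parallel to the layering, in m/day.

Flow is parallel to layering, so each bed carries its own Darcy discharge and the transmissivities add.
Σ(K_i·b_i) = 0.477×4.93 + 2390×9.68 + 87.7×8.54 = 23887 m²/day.
Total thickness b = 23.15 m, so K_eq = Σ(K_i·b_i)/b = 1032 m/day.

1030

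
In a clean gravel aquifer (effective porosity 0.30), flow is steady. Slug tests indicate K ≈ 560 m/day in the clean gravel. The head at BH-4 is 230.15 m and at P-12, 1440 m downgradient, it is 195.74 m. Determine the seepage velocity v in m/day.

Hydraulic gradient i = (230.15 − 195.74) / 1440 = 34.41 / 1440 = 0.02390.
Darcy flux q = K · i = 560.0 × 0.02390 = 13.38 m/day.
Seepage velocity v = q / n_e = 13.38 / 0.30 = 44.61 m/day.

44.6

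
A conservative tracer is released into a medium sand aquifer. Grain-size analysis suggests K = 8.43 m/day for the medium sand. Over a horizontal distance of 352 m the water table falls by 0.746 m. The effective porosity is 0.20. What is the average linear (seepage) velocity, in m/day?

0.0893

Hydraulic gradient i = Δh / L = 0.746 / 352 = 0.002119.
Darcy flux q = K · i = 8.430 × 0.002119 = 0.01787 m/day.
Seepage velocity v = q / n_e = 0.01787 / 0.20 = 0.08933 m/day.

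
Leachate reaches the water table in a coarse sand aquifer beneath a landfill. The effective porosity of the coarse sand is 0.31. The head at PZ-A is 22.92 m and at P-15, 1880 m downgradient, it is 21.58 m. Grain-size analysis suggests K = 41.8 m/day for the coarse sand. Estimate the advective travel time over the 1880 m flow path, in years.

Hydraulic gradient i = (22.92 − 21.58) / 1880 = 1.34 / 1880 = 0.0007128.
Darcy flux q = K · i = 41.80 × 0.0007128 = 0.02979 m/day.
Seepage velocity v = q / n_e = 0.02979 / 0.31 = 0.09611 m/day.
Travel time t = L / v = 1880 / 0.09611 = 19561 days = 53.56 years.

53.6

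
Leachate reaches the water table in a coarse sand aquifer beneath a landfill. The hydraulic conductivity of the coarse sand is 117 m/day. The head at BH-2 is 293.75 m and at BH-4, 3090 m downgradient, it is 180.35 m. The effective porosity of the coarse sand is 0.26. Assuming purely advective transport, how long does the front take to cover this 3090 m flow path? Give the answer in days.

Hydraulic gradient i = (293.75 − 180.35) / 3090 = 113.4 / 3090 = 0.03670.
Darcy flux q = K · i = 117.0 × 0.03670 = 4.294 m/day.
Seepage velocity v = q / n_e = 4.294 / 0.26 = 16.51 m/day.
Travel time t = L / v = 3090 / 16.51 = 187.1 days.

187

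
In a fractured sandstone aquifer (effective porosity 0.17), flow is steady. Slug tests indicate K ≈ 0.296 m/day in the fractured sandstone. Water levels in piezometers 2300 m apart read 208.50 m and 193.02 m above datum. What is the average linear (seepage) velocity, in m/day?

0.0117

Hydraulic gradient i = (208.50 − 193.02) / 2300 = 15.48 / 2300 = 0.006730.
Darcy flux q = K · i = 0.2960 × 0.006730 = 0.001992 m/day.
Seepage velocity v = q / n_e = 0.001992 / 0.17 = 0.01172 m/day.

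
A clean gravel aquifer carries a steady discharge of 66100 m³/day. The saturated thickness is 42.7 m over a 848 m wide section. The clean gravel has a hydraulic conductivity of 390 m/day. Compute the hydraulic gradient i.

0.00468

Cross-sectional area A = 848 × 42.7 = 36210 m².
From Q = K·A·i, i = Q / (K·A) = 66100 / (390.0 × 36210) = 0.004681.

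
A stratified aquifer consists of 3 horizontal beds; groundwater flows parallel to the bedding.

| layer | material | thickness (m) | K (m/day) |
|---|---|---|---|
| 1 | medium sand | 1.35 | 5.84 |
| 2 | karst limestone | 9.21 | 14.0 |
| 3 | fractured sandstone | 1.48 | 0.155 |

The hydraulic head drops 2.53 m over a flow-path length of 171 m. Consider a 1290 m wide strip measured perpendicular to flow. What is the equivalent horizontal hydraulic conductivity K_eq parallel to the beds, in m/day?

11.4

Flow is parallel to layering, so each bed carries its own Darcy discharge and the transmissivities add.
Σ(K_i·b_i) = 5.84×1.35 + 14.0×9.21 + 0.155×1.48 = 137.1 m²/day.
Total thickness b = 12.04 m, so K_eq = Σ(K_i·b_i)/b = 11.38 m/day.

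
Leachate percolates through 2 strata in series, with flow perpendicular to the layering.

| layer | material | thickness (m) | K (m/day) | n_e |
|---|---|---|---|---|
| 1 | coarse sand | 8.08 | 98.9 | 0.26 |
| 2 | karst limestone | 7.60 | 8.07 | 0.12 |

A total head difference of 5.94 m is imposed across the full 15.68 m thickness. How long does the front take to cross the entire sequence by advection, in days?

0.519

With flow normal to the layers, continuity requires the same specific discharge q through every layer.
Σ(b_i/K_i) = 8.08/98.9 + 7.60/8.07 = 1.023 d.
q = Δh / Σ(b_i/K_i) = 5.94 / 1.023 = 5.804 m/day.
In each layer the seepage velocity is v_i = q/n_i, so the layer transit time is t_i = b_i·n_i / q:
  layer 1 (coarse sand): t_1 = 8.08 × 0.26 / 5.804 = 0.3620 d
  layer 2 (karst limestone): t_2 = 7.60 × 0.12 / 5.804 = 0.1571 d
Total t = Σ t_i = 0.5191 days.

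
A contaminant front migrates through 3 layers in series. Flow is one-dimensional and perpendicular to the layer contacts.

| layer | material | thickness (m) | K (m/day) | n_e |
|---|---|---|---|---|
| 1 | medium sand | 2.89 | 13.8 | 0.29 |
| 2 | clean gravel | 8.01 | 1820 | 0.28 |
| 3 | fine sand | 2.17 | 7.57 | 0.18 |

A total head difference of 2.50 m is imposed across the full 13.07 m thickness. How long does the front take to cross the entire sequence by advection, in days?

0.695

With flow normal to the layers, continuity requires the same specific discharge q through every layer.
Σ(b_i/K_i) = 2.89/13.8 + 8.01/1820 + 2.17/7.57 = 0.5005 d.
q = Δh / Σ(b_i/K_i) = 2.50 / 0.5005 = 4.995 m/day.
In each layer the seepage velocity is v_i = q/n_i, so the layer transit time is t_i = b_i·n_i / q:
  layer 1 (medium sand): t_1 = 2.89 × 0.29 / 4.995 = 0.1678 d
  layer 2 (clean gravel): t_2 = 8.01 × 0.28 / 4.995 = 0.4490 d
  layer 3 (fine sand): t_3 = 2.17 × 0.18 / 4.995 = 0.07819 d
Total t = Σ t_i = 0.6950 days.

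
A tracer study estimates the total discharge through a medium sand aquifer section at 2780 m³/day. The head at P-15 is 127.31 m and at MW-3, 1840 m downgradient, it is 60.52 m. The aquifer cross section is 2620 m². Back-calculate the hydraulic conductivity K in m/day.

29.2

Hydraulic gradient i = (127.31 − 60.52) / 1840 = 66.79 / 1840 = 0.03630.
From Q = K·A·i, K = Q / (A·i) = 2780 / (2620 × 0.03630) = 29.23 m/day.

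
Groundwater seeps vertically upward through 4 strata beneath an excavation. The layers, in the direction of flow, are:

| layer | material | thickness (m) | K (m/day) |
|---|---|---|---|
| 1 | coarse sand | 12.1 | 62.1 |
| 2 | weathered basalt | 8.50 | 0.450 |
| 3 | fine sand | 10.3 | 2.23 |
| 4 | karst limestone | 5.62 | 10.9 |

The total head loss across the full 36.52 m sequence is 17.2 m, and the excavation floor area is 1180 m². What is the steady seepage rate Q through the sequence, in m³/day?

838

Flow is perpendicular to layering, so the layers act in series and the equivalent K is the thickness-weighted harmonic mean.
Total thickness L = 12.1 + 8.50 + 10.3 + 5.62 = 36.52 m.
Σ(b_i/K_i) = 12.1/62.1 + 8.50/0.450 + 10.3/2.23 + 5.62/10.9 = 24.22 d.
K_eq = L / Σ(b_i/K_i) = 36.52 / 24.22 = 1.508 m/day.
Q = K_eq · A · (Δh/L) = 1.508 × 1180 × (17.2/36.52) = 838.0 m³/day.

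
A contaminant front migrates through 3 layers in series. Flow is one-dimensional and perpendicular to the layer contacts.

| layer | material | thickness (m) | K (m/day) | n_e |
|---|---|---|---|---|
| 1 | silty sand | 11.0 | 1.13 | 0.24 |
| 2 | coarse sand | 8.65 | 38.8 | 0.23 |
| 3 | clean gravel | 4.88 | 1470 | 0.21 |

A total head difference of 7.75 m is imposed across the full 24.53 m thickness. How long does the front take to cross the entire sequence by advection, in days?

7.27

With flow normal to the layers, continuity requires the same specific discharge q through every layer.
Σ(b_i/K_i) = 11.0/1.13 + 8.65/38.8 + 4.88/1470 = 9.961 d.
q = Δh / Σ(b_i/K_i) = 7.75 / 9.961 = 0.7781 m/day.
In each layer the seepage velocity is v_i = q/n_i, so the layer transit time is t_i = b_i·n_i / q:
  layer 1 (silty sand): t_1 = 11.0 × 0.24 / 0.7781 = 3.393 d
  layer 2 (coarse sand): t_2 = 8.65 × 0.23 / 0.7781 = 2.557 d
  layer 3 (clean gravel): t_3 = 4.88 × 0.21 / 0.7781 = 1.317 d
Total t = Σ t_i = 7.267 days.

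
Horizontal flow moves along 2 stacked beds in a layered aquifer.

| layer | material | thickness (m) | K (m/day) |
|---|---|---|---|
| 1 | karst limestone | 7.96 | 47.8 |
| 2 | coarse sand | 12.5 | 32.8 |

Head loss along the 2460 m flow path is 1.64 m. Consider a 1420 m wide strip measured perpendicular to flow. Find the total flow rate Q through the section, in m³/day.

Flow is parallel to layering, so each bed carries its own Darcy discharge and the transmissivities add.
Σ(K_i·b_i) = 47.8×7.96 + 32.8×12.5 = 790.5 m²/day.
Hydraulic gradient i = Δh / L = 1.64 / 2460 = 0.0006667.
Q = Σ(K_i·b_i) · W · i = 790.5 × 1420 × 0.0006667 = 748.3 m³/day.

748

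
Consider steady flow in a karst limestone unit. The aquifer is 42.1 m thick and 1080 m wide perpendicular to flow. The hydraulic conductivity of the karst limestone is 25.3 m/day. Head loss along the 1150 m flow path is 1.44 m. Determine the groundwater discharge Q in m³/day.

1440

Cross-sectional area A = 1080 × 42.1 = 45468 m².
Hydraulic gradient i = Δh / L = 1.44 / 1150 = 0.001252.
Darcy's law: Q = K · A · i = 25.30 × 45468 × 0.001252 = 1440 m³/day.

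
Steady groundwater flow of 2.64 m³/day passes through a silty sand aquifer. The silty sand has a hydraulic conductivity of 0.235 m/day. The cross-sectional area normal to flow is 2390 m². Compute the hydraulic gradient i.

From Q = K·A·i, i = Q / (K·A) = 2.64 / (0.2350 × 2390) = 0.004700.

0.00470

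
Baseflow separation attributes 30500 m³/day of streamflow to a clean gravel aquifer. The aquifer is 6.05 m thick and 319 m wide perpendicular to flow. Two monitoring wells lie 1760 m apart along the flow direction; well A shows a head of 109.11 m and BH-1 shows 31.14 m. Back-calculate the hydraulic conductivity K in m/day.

Cross-sectional area A = 319 × 6.05 = 1930 m².
Hydraulic gradient i = (109.11 − 31.14) / 1760 = 77.97 / 1760 = 0.04430.
From Q = K·A·i, K = Q / (A·i) = 30500 / (1930 × 0.04430) = 356.7 m/day.

357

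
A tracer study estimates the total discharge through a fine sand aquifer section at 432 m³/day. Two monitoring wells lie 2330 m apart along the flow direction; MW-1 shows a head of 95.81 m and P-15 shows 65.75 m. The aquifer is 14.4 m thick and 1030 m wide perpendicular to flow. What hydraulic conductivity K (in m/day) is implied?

Cross-sectional area A = 1030 × 14.4 = 14832 m².
Hydraulic gradient i = (95.81 − 65.75) / 2330 = 30.06 / 2330 = 0.01290.
From Q = K·A·i, K = Q / (A·i) = 432 / (14832 × 0.01290) = 2.258 m/day.

2.26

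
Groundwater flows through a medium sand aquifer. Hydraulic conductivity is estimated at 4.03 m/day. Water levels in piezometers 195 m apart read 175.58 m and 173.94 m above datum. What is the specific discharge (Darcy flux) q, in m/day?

0.0339

Hydraulic gradient i = (175.58 − 173.94) / 195 = 1.64 / 195 = 0.008410.
Specific discharge q = K · i = 4.030 × 0.008410 = 0.03389 m/day.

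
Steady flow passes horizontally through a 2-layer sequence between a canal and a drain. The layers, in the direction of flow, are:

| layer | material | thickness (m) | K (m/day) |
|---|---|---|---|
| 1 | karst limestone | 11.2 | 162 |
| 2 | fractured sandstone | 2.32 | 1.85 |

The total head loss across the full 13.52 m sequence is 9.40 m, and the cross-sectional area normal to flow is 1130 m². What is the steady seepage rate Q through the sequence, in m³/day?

8030

Flow is perpendicular to layering, so the layers act in series and the equivalent K is the thickness-weighted harmonic mean.
Total thickness L = 11.2 + 2.32 = 13.52 m.
Σ(b_i/K_i) = 11.2/162 + 2.32/1.85 = 1.323 d.
K_eq = L / Σ(b_i/K_i) = 13.52 / 1.323 = 10.22 m/day.
Q = K_eq · A · (Δh/L) = 10.22 × 1130 × (9.40/13.52) = 8028 m³/day.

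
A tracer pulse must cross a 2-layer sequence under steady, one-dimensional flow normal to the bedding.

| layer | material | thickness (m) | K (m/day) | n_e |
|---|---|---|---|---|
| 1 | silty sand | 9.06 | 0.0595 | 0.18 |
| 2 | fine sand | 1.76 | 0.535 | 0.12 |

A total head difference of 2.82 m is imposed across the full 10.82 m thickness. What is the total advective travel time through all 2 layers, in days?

With flow normal to the layers, continuity requires the same specific discharge q through every layer.
Σ(b_i/K_i) = 9.06/0.0595 + 1.76/0.535 = 155.6 d.
q = Δh / Σ(b_i/K_i) = 2.82 / 155.6 = 0.01813 m/day.
In each layer the seepage velocity is v_i = q/n_i, so the layer transit time is t_i = b_i·n_i / q:
  layer 1 (silty sand): t_1 = 9.06 × 0.18 / 0.01813 = 89.96 d
  layer 2 (fine sand): t_2 = 1.76 × 0.12 / 0.01813 = 11.65 d
Total t = Σ t_i = 101.6 days.

102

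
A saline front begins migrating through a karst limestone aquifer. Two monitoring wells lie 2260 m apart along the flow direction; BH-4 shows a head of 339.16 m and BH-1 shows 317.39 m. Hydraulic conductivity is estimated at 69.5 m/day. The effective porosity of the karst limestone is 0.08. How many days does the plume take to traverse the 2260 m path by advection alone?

270

Hydraulic gradient i = (339.16 − 317.39) / 2260 = 21.77 / 2260 = 0.009633.
Darcy flux q = K · i = 69.50 × 0.009633 = 0.6695 m/day.
Seepage velocity v = q / n_e = 0.6695 / 0.08 = 8.368 m/day.
Travel time t = L / v = 2260 / 8.368 = 270.1 days.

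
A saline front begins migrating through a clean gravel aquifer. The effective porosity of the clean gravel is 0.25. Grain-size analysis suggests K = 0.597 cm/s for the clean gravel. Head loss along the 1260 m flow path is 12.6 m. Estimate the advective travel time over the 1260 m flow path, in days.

Convert K: 0.597 cm/s × 864 = 515.8 m/day.
Hydraulic gradient i = Δh / L = 12.6 / 1260 = 0.01000.
Darcy flux q = K · i = 515.8 × 0.01000 = 5.158 m/day.
Seepage velocity v = q / n_e = 5.158 / 0.25 = 20.63 m/day.
Travel time t = L / v = 1260 / 20.63 = 61.07 days.

61.1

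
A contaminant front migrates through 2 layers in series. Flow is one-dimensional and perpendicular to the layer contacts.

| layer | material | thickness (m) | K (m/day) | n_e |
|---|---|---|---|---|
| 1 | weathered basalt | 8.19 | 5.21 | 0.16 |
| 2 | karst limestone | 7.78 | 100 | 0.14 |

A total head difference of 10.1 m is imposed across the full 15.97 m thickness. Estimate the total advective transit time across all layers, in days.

0.392

With flow normal to the layers, continuity requires the same specific discharge q through every layer.
Σ(b_i/K_i) = 8.19/5.21 + 7.78/100 = 1.650 d.
q = Δh / Σ(b_i/K_i) = 10.1 / 1.650 = 6.122 m/day.
In each layer the seepage velocity is v_i = q/n_i, so the layer transit time is t_i = b_i·n_i / q:
  layer 1 (weathered basalt): t_1 = 8.19 × 0.16 / 6.122 = 0.2140 d
  layer 2 (karst limestone): t_2 = 7.78 × 0.14 / 6.122 = 0.1779 d
Total t = Σ t_i = 0.3920 days.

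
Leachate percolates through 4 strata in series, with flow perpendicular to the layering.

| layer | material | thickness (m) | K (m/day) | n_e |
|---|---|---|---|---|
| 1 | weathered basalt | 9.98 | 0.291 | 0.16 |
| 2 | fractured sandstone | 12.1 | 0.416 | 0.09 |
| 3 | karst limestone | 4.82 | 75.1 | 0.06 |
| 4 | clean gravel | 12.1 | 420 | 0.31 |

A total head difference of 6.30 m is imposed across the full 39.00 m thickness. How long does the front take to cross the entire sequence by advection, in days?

With flow normal to the layers, continuity requires the same specific discharge q through every layer.
Σ(b_i/K_i) = 9.98/0.291 + 12.1/0.416 + 4.82/75.1 + 12.1/420 = 63.48 d.
q = Δh / Σ(b_i/K_i) = 6.30 / 63.48 = 0.09925 m/day.
In each layer the seepage velocity is v_i = q/n_i, so the layer transit time is t_i = b_i·n_i / q:
  layer 1 (weathered basalt): t_1 = 9.98 × 0.16 / 0.09925 = 16.09 d
  layer 2 (fractured sandstone): t_2 = 12.1 × 0.09 / 0.09925 = 10.97 d
  layer 3 (karst limestone): t_3 = 4.82 × 0.06 / 0.09925 = 2.914 d
  layer 4 (clean gravel): t_4 = 12.1 × 0.31 / 0.09925 = 37.79 d
Total t = Σ t_i = 67.77 days.

67.8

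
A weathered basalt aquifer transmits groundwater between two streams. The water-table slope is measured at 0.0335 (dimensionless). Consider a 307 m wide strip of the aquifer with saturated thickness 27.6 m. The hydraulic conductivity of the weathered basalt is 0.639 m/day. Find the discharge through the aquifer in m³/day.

181

Cross-sectional area A = 307 × 27.6 = 8473 m².
Hydraulic gradient i = 0.0335.
Darcy's law: Q = K · A · i = 0.6390 × 8473 × 0.03350 = 181.4 m³/day.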